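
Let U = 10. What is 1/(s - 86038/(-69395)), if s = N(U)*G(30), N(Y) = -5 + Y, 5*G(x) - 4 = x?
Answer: 69395/2445468 ≈ 0.028377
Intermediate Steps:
G(x) = ⅘ + x/5
s = 34 (s = (-5 + 10)*(⅘ + (⅕)*30) = 5*(⅘ + 6) = 5*(34/5) = 34)
1/(s - 86038/(-69395)) = 1/(34 - 86038/(-69395)) = 1/(34 - 86038*(-1/69395)) = 1/(34 + 86038/69395) = 1/(2445468/69395) = 69395/2445468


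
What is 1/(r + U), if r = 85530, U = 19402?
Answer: 1/104932 ≈ 9.5300e-6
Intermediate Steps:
1/(r + U) = 1/(85530 + 19402) = 1/104932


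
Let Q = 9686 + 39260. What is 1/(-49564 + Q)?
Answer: -1/618 ≈ -0.0016181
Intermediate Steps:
Q = 48946
1/(-49564 + Q) = 1/(-49564 + 48946) = 1/(-618) = -1/618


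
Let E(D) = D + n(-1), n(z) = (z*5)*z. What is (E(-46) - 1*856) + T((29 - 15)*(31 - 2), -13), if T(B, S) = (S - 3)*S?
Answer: -689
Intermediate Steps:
n(z) = 5*z² (n(z) = (5*z)*z = 5*z²)
T(B, S) = S*(-3 + S) (T(B, S) = (-3 + S)*S = S*(-3 + S))
E(D) = 5 + D (E(D) = D + 5*(-1)² = D + 5*1 = D + 5 = 5 + D)
(E(-46) - 1*856) + T((29 - 15)*(31 - 2), -13) = ((5 - 46) - 1*856) - 13*(-3 - 13) = (-41 - 856) - 13*(-16) = -897 + 208 = -689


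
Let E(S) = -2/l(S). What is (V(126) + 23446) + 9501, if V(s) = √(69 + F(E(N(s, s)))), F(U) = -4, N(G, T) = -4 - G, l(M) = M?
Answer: 32947 + √65 ≈ 32955.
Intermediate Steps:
E(S) = -2/S
V(s) = √65 (V(s) = √(69 - 4) = √65)
(V(126) + 23446) + 9501 = (√65 + 23446) + 9501 = (23446 + √65) + 9501 = 32947 + √65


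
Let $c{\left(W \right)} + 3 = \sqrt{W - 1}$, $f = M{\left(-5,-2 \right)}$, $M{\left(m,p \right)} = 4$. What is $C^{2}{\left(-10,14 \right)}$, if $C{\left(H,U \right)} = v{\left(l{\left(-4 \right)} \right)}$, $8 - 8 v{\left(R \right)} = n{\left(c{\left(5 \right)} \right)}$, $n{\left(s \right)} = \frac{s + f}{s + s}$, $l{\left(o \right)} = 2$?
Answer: $\frac{361}{256} \approx 1.4102$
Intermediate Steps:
$f = 4$
$c{\left(W \right)} = -3 + \sqrt{-1 + W}$ ($c{\left(W \right)} = -3 + \sqrt{W - 1} = -3 + \sqrt{-1 + W}$)
$n{\left(s \right)} = \frac{4 + s}{2 s}$ ($n{\left(s \right)} = \frac{s + 4}{s + s} = \frac{4 + s}{2 s}$)
$v{\left(R \right)} = \frac{19}{16}$ ($v{\left(R \right)} = 1 - \frac{\frac{1}{2} \frac{1}{-3 + \sqrt{-1 + 5}} \left(4 - \left(3 - \sqrt{-1 + 5}\right)\right)}{8} = 1 - \frac{\frac{1}{2} \frac{1}{-3 + \sqrt{4}} \left(4 - \left(3 - \sqrt{4}\right)\right)}{8} = 1 - \frac{\frac{1}{2} \frac{1}{-3 + 2} \left(4 + \left(-3 + 2\right)\right)}{8} = 1 - \frac{\frac{1}{2} \frac{1}{-1} \left(4 - 1\right)}{8} = 1 - \frac{\frac{1}{2} \left(-1\right) 3}{8} = 1 - - \frac{3}{16} = 1 + \frac{3}{16} = \frac{19}{16}$)
$C{\left(H,U \right)} = \frac{19}{16}$
$C^{2}{\left(-10,14 \right)} = \left(\frac{19}{16}\right)^{2} = \frac{361}{256}$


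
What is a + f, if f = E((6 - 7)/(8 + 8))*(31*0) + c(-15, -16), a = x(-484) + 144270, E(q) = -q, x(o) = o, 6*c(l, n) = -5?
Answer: 862711/6 ≈ 1.4379e+5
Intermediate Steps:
c(l, n) = -⅚ (c(l, n) = (⅙)*(-5) = -⅚)
a = 143786 (a = -484 + 144270 = 143786)
f = -⅚ (f = (-(6 - 7)/(8 + 8))*(31*0) - ⅚ = -(-1)/16*0 - ⅚ = -1*(-1/16)*0 - ⅚ = (1/16)*0 - ⅚ = 0 - ⅚ = -⅚ ≈ -0.83333)
a + f = 143786 - ⅚ = 862711/6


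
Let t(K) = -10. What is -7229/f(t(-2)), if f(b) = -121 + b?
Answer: 7229/131 ≈ 55.183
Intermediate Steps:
-7229/f(t(-2)) = -7229/(-121 - 10) = -7229/(-131) = -7229*(-1/131) = 7229/131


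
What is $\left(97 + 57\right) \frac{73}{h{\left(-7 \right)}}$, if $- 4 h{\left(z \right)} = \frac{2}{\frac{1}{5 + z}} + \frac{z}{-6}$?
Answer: $\frac{269808}{17} \approx 15871.0$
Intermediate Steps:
$h{\left(z \right)} = - \frac{5}{2} - \frac{11 z}{24}$ ($h{\left(z \right)} = - \frac{\frac{2}{\frac{1}{5 + z}} + \frac{z}{-6}}{4} = - \frac{2 \left(5 + z\right) + z \left(- \frac{1}{6}\right)}{4} = - \frac{\left(10 + 2 z\right) - \frac{z}{6}}{4} = - \frac{10 + \frac{11 z}{6}}{4} = - \frac{5}{2} - \frac{11 z}{24}$)
$\left(97 + 57\right) \frac{73}{h{\left(-7 \right)}} = \left(97 + 57\right) \frac{73}{- \frac{5}{2} - - \frac{77}{24}} = 154 \frac{73}{- \frac{5}{2} + \frac{77}{24}} = 154 \frac{73}{\frac{17}{24}} = 154 \cdot 73 \cdot \frac{24}{17} = 154 \cdot \frac{1752}{17} = \frac{269808}{17}$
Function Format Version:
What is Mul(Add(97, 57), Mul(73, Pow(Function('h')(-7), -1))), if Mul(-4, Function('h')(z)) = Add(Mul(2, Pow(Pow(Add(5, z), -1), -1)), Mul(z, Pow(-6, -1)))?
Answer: Rational(269808, 17) ≈ 15871.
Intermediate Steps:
Function('h')(z) = Add(Rational(-5, 2), Mul(Rational(-11, 24), z)) (Function('h')(z) = Mul(Rational(-1, 4), Add(Mul(2, Pow(Pow(Add(5, z), -1), -1)), Mul(z, Pow(-6, -1)))) = Mul(Rational(-1, 4), Add(Mul(2, Add(5, z)), Mul(z, Rational(-1, 6)))) = Mul(Rational(-1, 4), Add(Add(10, Mul(2, z)), Mul(Rational(-1, 6), z))) = Mul(Rational(-1, 4), Add(10, Mul(Rational(11, 6), z))) = Add(Rational(-5, 2), Mul(Rational(-11, 24), z)))
Mul(Add(97, 57), Mul(73, Pow(Function('h')(-7), -1))) = Mul(Add(97, 57), Mul(73, Pow(Add(Rational(-5, 2), Mul(Rational(-11, 24), -7)), -1))) = Mul(154, Mul(73, Pow(Add(Rational(-5, 2), Rational(77, 24)), -1))) = Mul(154, Mul(73, Pow(Rational(17, 24), -1))) = Mul(154, Mul(73, Rational(24, 17))) = Mul(154, Rational(1752, 17)) = Rational(269808, 17)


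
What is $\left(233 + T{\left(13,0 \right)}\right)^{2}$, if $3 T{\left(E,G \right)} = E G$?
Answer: $54289$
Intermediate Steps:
$T{\left(E,G \right)} = \frac{E G}{3}$
$\left(233 + T{\left(13,0 \right)}\right)^{2} = \left(233 + \frac{1}{3} \cdot 13 \cdot 0\right)^{2} = \left(233 + 0\right)^{2} = 233^{2} = 54289$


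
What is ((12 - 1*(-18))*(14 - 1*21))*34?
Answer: -7140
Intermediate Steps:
((12 - 1*(-18))*(14 - 1*21))*34 = ((12 + 18)*(14 - 21))*34 = (30*(-7))*34 = -210*34 = -7140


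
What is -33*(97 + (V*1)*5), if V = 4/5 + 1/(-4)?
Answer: -13167/4 ≈ -3291.8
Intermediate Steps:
V = 11/20 (V = 4*(⅕) + 1*(-¼) = ⅘ - ¼ = 11/20 ≈ 0.55000)
-33*(97 + (V*1)*5) = -33*(97 + ((11/20)*1)*5) = -33*(97 + (11/20)*5) = -33*(97 + 11/4) = -33*399/4 = -13167/4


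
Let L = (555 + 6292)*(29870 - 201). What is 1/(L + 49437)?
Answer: 1/203193080 ≈ 4.9214e-9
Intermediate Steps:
L = 203143643 (L = 6847*29669 = 203143643)
1/(L + 49437) = 1/(203143643 + 49437) = 1/203193080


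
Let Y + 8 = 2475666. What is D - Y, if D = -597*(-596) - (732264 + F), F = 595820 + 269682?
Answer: -3717612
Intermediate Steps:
F = 865502
Y = 2475658 (Y = -8 + 2475666 = 2475658)
D = -1241954 (D = -597*(-596) - (732264 + 865502) = 355812 - 1*1597766 = 355812 - 1597766 = -1241954)
D - Y = -1241954 - 1*2475658 = -1241954 - 2475658 = -3717612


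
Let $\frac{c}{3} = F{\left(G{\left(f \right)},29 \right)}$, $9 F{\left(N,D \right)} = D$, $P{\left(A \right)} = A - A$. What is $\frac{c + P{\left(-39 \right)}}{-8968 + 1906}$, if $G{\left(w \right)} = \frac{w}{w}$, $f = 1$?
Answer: $- \frac{29}{21186} \approx -0.0013688$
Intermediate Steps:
$P{\left(A \right)} = 0$
$G{\left(w \right)} = 1$
$F{\left(N,D \right)} = \frac{D}{9}$
$c = \frac{29}{3}$ ($c = 3 \cdot \frac{1}{9} \cdot 29 = 3 \cdot \frac{29}{9} = \frac{29}{3} \approx 9.6667$)
$\frac{c + P{\left(-39 \right)}}{-8968 + 1906} = \frac{\frac{29}{3} + 0}{-8968 + 1906} = \frac{29}{3 \left(-7062\right)} = \frac{29}{3} \left(- \frac{1}{7062}\right) = - \frac{29}{21186}$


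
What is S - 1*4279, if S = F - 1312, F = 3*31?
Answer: -5498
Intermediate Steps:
F = 93
S = -1219 (S = 93 - 1312 = -1219)
S - 1*4279 = -1219 - 1*4279 = -1219 - 4279 = -5498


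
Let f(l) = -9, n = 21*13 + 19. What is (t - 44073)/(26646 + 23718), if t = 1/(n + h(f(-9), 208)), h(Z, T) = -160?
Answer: -5817635/6648048 ≈ -0.87509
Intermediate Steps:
n = 292 (n = 273 + 19 = 292)
t = 1/132 (t = 1/(292 - 160) = 1/132 ≈ 0.0075758)
(t - 44073)/(26646 + 23718) = (1/132 - 44073)/(26646 + 23718) = -5817635/132/50364 = -5817635/132*1/50364 = -5817635/6648048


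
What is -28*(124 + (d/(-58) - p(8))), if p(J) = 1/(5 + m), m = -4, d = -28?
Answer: -100268/29 ≈ -3457.5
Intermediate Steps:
p(J) = 1 (p(J) = 1/(5 - 4) = 1/1 = 1)
-28*(124 + (d/(-58) - p(8))) = -28*(124 + (-28/(-58) - 1*1)) = -28*(124 + (-28*(-1/58) - 1)) = -28*(124 + (14/29 - 1)) = -28*(124 - 15/29) = -28*3581/29 = -100268/29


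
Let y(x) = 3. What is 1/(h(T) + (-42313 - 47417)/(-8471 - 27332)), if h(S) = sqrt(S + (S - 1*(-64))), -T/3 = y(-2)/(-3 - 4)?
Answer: -11244111165/270492015347 + 1281854809*sqrt(3262)/540984030694 ≈ 0.093762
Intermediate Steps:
T = 9/7 (T = -9/(-3 - 4) = -9/(-7) = -9*(-1)/7 = -3*(-3/7) = 9/7 ≈ 1.2857)
h(S) = sqrt(64 + 2*S) (h(S) = sqrt(S + (S + 64)) = sqrt(S + (64 + S)) = sqrt(64 + 2*S))
1/(h(T) + (-42313 - 47417)/(-8471 - 27332)) = 1/(sqrt(64 + 2*(9/7)) + (-42313 - 47417)/(-8471 - 27332)) = 1/(sqrt(64 + 18/7) - 89730/(-35803)) = 1/(sqrt(466/7) - 89730*(-1/35803)) = 1/(sqrt(3262)/7 + 89730/35803) = 1/(89730/35803 + sqrt(3262)/7)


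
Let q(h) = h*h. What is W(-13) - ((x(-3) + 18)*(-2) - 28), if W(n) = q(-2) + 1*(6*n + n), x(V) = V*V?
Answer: -5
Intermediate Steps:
x(V) = V**2
q(h) = h**2
W(n) = 4 + 7*n (W(n) = (-2)**2 + 1*(6*n + n) = 4 + 1*(7*n) = 4 + 7*n)
W(-13) - ((x(-3) + 18)*(-2) - 28) = (4 + 7*(-13)) - (((-3)**2 + 18)*(-2) - 28) = (4 - 91) - ((9 + 18)*(-2) - 28) = -87 - (27*(-2) - 28) = -87 - (-54 - 28) = -87 - 1*(-82) = -87 + 82 = -5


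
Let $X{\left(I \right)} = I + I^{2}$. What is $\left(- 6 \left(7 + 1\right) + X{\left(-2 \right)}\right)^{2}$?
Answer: $2116$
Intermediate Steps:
$\left(- 6 \left(7 + 1\right) + X{\left(-2 \right)}\right)^{2} = \left(- 6 \left(7 + 1\right) - 2 \left(1 - 2\right)\right)^{2} = \left(\left(-6\right) 8 - -2\right)^{2} = \left(-48 + 2\right)^{2} = \left(-46\right)^{2} = 2116$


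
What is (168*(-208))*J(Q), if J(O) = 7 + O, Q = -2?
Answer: -174720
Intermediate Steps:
(168*(-208))*J(Q) = (168*(-208))*(7 - 2) = -34944*5 = -174720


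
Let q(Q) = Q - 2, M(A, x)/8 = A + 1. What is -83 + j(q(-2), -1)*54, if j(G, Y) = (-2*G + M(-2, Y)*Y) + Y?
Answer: 727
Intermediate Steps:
M(A, x) = 8 + 8*A (M(A, x) = 8*(A + 1) = 8*(1 + A) = 8 + 8*A)
q(Q) = -2 + Q
j(G, Y) = -7*Y - 2*G (j(G, Y) = (-2*G + (8 + 8*(-2))*Y) + Y = (-2*G + (8 - 16)*Y) + Y = (-2*G - 8*Y) + Y = (-8*Y - 2*G) + Y = -7*Y - 2*G)
-83 + j(q(-2), -1)*54 = -83 + (-7*(-1) - 2*(-2 - 2))*54 = -83 + (7 - 2*(-4))*54 = -83 + (7 + 8)*54 = -83 + 15*54 = -83 + 810 = 727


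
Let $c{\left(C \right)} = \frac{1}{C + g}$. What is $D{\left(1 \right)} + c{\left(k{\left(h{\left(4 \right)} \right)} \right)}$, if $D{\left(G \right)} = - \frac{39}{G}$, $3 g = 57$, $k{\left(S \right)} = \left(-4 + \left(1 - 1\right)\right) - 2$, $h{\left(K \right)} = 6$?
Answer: $- \frac{506}{13} \approx -38.923$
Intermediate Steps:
$k{\left(S \right)} = -6$ ($k{\left(S \right)} = \left(-4 + \left(1 - 1\right)\right) - 2 = \left(-4 + 0\right) - 2 = -4 - 2 = -6$)
$g = 19$ ($g = \frac{1}{3} \cdot 57 = 19$)
$c{\left(C \right)} = \frac{1}{19 + C}$ ($c{\left(C \right)} = \frac{1}{C + 19} = \frac{1}{19 + C}$)
$D{\left(1 \right)} + c{\left(k{\left(h{\left(4 \right)} \right)} \right)} = - \frac{39}{1} + \frac{1}{19 - 6} = \left(-39\right) 1 + \frac{1}{13} = -39 + \frac{1}{13} = - \frac{506}{13}$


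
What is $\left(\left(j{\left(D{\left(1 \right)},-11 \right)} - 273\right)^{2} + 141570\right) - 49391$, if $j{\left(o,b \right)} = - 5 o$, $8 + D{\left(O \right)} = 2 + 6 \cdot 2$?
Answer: $183988$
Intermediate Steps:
$D{\left(O \right)} = 6$ ($D{\left(O \right)} = -8 + \left(2 + 6 \cdot 2\right) = -8 + \left(2 + 12\right) = -8 + 14 = 6$)
$\left(\left(j{\left(D{\left(1 \right)},-11 \right)} - 273\right)^{2} + 141570\right) - 49391 = \left(\left(\left(-5\right) 6 - 273\right)^{2} + 141570\right) - 49391 = \left(\left(-30 - 273\right)^{2} + 141570\right) - 49391 = \left(\left(-303\right)^{2} + 141570\right) - 49391 = \left(91809 + 141570\right) - 49391 = 233379 - 49391 = 183988$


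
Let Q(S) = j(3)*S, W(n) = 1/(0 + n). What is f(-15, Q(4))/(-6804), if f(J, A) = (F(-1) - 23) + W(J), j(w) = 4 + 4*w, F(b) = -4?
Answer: 29/7290 ≈ 0.0039781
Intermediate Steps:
W(n) = 1/n
Q(S) = 16*S (Q(S) = (4 + 4*3)*S = (4 + 12)*S = 16*S)
f(J, A) = -27 + 1/J (f(J, A) = (-4 - 23) + 1/J = -27 + 1/J)
f(-15, Q(4))/(-6804) = (-27 + 1/(-15))/(-6804) = (-27 - 1/15)*(-1/6804) = -406/15*(-1/6804) = 29/7290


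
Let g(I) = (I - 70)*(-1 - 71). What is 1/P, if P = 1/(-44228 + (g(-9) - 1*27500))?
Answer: -66040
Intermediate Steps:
g(I) = 5040 - 72*I (g(I) = (-70 + I)*(-72) = 5040 - 72*I)
P = -1/66040 (P = 1/(-44228 + ((5040 - 72*(-9)) - 1*27500)) = 1/(-44228 + ((5040 + 648) - 27500)) = 1/(-44228 + (5688 - 27500)) = 1/(-44228 - 21812) = 1/(-66040) = -1/66040 ≈ -1.5142e-5)
1/P = 1/(-1/66040) = -66040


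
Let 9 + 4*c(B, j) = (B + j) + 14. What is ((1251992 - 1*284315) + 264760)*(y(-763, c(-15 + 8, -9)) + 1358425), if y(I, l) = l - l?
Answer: 1674173231725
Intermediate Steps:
c(B, j) = 5/4 + B/4 + j/4 (c(B, j) = -9/4 + ((B + j) + 14)/4 = -9/4 + (14 + B + j)/4 = -9/4 + (7/2 + B/4 + j/4) = 5/4 + B/4 + j/4)
y(I, l) = 0
((1251992 - 1*284315) + 264760)*(y(-763, c(-15 + 8, -9)) + 1358425) = ((1251992 - 1*284315) + 264760)*(0 + 1358425) = ((1251992 - 284315) + 264760)*1358425 = (967677 + 264760)*1358425 = 1232437*1358425 = 1674173231725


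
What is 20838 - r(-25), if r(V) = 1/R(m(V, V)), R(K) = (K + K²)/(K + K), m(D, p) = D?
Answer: 250057/12 ≈ 20838.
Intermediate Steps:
R(K) = (K + K²)/(2*K) (R(K) = (K + K²)/((2*K)) = (K + K²)*(1/(2*K)) = (K + K²)/(2*K))
r(V) = 1/(½ + V/2)
20838 - r(-25) = 20838 - 2/(1 - 25) = 20838 - 2/(-24) = 20838 - 2*(-1)/24 = 20838 - 1*(-1/12) = 20838 + 1/12 = 250057/12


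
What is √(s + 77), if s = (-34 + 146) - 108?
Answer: 9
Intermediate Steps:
s = 4 (s = 112 - 108 = 4)
√(s + 77) = √(4 + 77) = √81 = 9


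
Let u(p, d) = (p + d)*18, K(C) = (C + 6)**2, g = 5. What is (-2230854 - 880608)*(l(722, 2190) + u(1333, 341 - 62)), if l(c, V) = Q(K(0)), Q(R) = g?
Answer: -90297738702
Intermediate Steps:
K(C) = (6 + C)**2
Q(R) = 5
u(p, d) = 18*d + 18*p (u(p, d) = (d + p)*18 = 18*d + 18*p)
l(c, V) = 5
(-2230854 - 880608)*(l(722, 2190) + u(1333, 341 - 62)) = (-2230854 - 880608)*(5 + (18*(341 - 62) + 18*1333)) = -3111462*(5 + (18*279 + 23994)) = -3111462*(5 + (5022 + 23994)) = -3111462*(5 + 29016) = -3111462*29021 = -90297738702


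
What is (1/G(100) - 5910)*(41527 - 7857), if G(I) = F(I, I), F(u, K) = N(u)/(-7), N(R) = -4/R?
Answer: -193097450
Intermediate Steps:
F(u, K) = 4/(7*u) (F(u, K) = -4/u/(-7) = -4/u*(-⅐) = 4/(7*u))
G(I) = 4/(7*I)
(1/G(100) - 5910)*(41527 - 7857) = (1/((4/7)/100) - 5910)*(41527 - 7857) = (1/((4/7)*(1/100)) - 5910)*33670 = (1/(1/175) - 5910)*33670 = (175 - 5910)*33670 = -5735*33670 = -193097450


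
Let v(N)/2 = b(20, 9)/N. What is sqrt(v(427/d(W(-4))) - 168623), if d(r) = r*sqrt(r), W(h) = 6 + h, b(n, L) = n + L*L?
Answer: sqrt(-30744862967 + 172508*sqrt(2))/427 ≈ 410.64*I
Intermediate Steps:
b(n, L) = n + L**2
d(r) = r**(3/2)
v(N) = 202/N (v(N) = 2*((20 + 9**2)/N) = 2*((20 + 81)/N) = 2*(101/N) = 202/N)
sqrt(v(427/d(W(-4))) - 168623) = sqrt(202/((427/((6 - 4)**(3/2)))) - 168623) = sqrt(202/((427/(2**(3/2)))) - 168623) = sqrt(202/((427/((2*sqrt(2))))) - 168623) = sqrt(202/((427*(sqrt(2)/4))) - 168623) = sqrt(202/((427*sqrt(2)/4)) - 168623) = sqrt(202*(2*sqrt(2)/427) - 168623) = sqrt(404*sqrt(2)/427 - 168623) = sqrt(-168623 + 404*sqrt(2)/427)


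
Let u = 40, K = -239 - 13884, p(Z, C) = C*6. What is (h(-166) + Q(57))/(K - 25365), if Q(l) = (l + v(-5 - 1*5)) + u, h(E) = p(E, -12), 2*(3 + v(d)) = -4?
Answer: -5/9872 ≈ -0.00050648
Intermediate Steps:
v(d) = -5 (v(d) = -3 + (1/2)*(-4) = -3 - 2 = -5)
p(Z, C) = 6*C
h(E) = -72 (h(E) = 6*(-12) = -72)
K = -14123
Q(l) = 35 + l (Q(l) = (l - 5) + 40 = (-5 + l) + 40 = 35 + l)
(h(-166) + Q(57))/(K - 25365) = (-72 + (35 + 57))/(-14123 - 25365) = (-72 + 92)/(-39488) = 20*(-1/39488) = -5/9872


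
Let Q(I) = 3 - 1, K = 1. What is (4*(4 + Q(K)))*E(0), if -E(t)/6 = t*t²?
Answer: 0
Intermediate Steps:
E(t) = -6*t³ (E(t) = -6*t*t² = -6*t³)
Q(I) = 2
(4*(4 + Q(K)))*E(0) = (4*(4 + 2))*(-6*0³) = (4*6)*(-6*0) = 24*0 = 0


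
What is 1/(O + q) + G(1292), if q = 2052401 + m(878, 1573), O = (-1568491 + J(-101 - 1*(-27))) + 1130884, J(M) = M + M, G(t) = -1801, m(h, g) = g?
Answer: -2910810418/1616219 ≈ -1801.0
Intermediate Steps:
J(M) = 2*M
O = -437755 (O = (-1568491 + 2*(-101 - 1*(-27))) + 1130884 = (-1568491 + 2*(-101 + 27)) + 1130884 = (-1568491 + 2*(-74)) + 1130884 = (-1568491 - 148) + 1130884 = -1568639 + 1130884 = -437755)
q = 2053974 (q = 2052401 + 1573 = 2053974)
1/(O + q) + G(1292) = 1/(-437755 + 2053974) - 1801 = 1/1616219 - 1801 = -2910810418/1616219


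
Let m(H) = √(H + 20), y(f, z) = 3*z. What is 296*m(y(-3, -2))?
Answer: 296*√14 ≈ 1107.5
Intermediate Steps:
m(H) = √(20 + H)
296*m(y(-3, -2)) = 296*√(20 + 3*(-2)) = 296*√(20 - 6) = 296*√14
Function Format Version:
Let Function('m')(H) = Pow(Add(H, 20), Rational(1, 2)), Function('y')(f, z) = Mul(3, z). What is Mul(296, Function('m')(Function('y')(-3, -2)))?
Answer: Mul(296, Pow(14, Rational(1, 2))) ≈ 1107.5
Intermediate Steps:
Function('m')(H) = Pow(Add(20, H), Rational(1, 2))
Mul(296, Function('m')(Function('y')(-3, -2))) = Mul(296, Pow(Add(20, Mul(3, -2)), Rational(1, 2))) = Mul(296, Pow(Add(20, -6), Rational(1, 2))) = Mul(296, Pow(14, Rational(1, 2)))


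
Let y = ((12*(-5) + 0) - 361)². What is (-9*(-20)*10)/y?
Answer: 1800/177241 ≈ 0.010156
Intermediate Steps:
y = 177241 (y = ((-60 + 0) - 361)² = (-60 - 361)² = (-421)² = 177241)
(-9*(-20)*10)/y = (-9*(-20)*10)/177241 = (180*10)*(1/177241) = 1800*(1/177241) = 1800/177241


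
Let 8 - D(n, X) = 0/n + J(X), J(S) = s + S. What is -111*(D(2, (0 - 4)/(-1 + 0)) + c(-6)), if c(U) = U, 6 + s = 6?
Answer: 222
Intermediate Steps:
s = 0 (s = -6 + 6 = 0)
J(S) = S (J(S) = 0 + S = S)
D(n, X) = 8 - X (D(n, X) = 8 - (0/n + X) = 8 - (0 + X) = 8 - X)
-111*(D(2, (0 - 4)/(-1 + 0)) + c(-6)) = -111*((8 - (0 - 4)/(-1 + 0)) - 6) = -111*((8 - (-4)/(-1)) - 6) = -111*((8 - (-4)*(-1)) - 6) = -111*((8 - 1*4) - 6) = -111*((8 - 4) - 6) = -111*(4 - 6) = -111*(-2) = 222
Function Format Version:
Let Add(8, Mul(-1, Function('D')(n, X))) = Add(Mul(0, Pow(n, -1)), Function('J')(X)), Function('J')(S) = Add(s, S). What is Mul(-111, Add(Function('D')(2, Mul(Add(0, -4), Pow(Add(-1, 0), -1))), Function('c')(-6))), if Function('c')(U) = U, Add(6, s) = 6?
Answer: 222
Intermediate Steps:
s = 0 (s = Add(-6, 6) = 0)
Function('J')(S) = S (Function('J')(S) = Add(0, S) = S)
Function('D')(n, X) = Add(8, Mul(-1, X)) (Function('D')(n, X) = Add(8, Mul(-1, Add(Mul(0, Pow(n, -1)), X))) = Add(8, Mul(-1, Add(0, X))) = Add(8, Mul(-1, X)))
Mul(-111, Add(Function('D')(2, Mul(Add(0, -4), Pow(Add(-1, 0), -1))), Function('c')(-6))) = Mul(-111, Add(Add(8, Mul(-1, Mul(Add(0, -4), Pow(Add(-1, 0), -1)))), -6)) = Mul(-111, Add(Add(8, Mul(-1, Mul(-4, Pow(-1, -1)))), -6)) = Mul(-111, Add(Add(8, Mul(-1, Mul(-4, -1))), -6)) = Mul(-111, Add(Add(8, Mul(-1, 4)), -6)) = Mul(-111, Add(Add(8, -4), -6)) = Mul(-111, Add(4, -6)) = Mul(-111, -2) = 222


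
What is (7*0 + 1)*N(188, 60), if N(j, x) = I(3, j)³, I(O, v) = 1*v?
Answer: 6644672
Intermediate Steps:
I(O, v) = v
N(j, x) = j³
(7*0 + 1)*N(188, 60) = (7*0 + 1)*188³ = (0 + 1)*6644672 = 1*6644672 = 6644672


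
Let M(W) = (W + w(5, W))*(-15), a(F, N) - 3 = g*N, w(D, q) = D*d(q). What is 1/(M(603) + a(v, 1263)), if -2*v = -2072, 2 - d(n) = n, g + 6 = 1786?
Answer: 1/2284173 ≈ 4.3780e-7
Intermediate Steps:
g = 1780 (g = -6 + 1786 = 1780)
d(n) = 2 - n
v = 1036 (v = -½*(-2072) = 1036)
w(D, q) = D*(2 - q)
a(F, N) = 3 + 1780*N
M(W) = -150 + 60*W (M(W) = (W + 5*(2 - W))*(-15) = (W + (10 - 5*W))*(-15) = (10 - 4*W)*(-15) = -150 + 60*W)
1/(M(603) + a(v, 1263)) = 1/((-150 + 60*603) + (3 + 1780*1263)) = 1/((-150 + 36180) + (3 + 2248140)) = 1/(36030 + 2248143) = 1/2284173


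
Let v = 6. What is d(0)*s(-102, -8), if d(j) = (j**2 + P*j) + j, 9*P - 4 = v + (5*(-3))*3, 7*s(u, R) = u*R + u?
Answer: 0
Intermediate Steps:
s(u, R) = u/7 + R*u/7 (s(u, R) = (u*R + u)/7 = (R*u + u)/7 = (u + R*u)/7 = u/7 + R*u/7)
P = -35/9 (P = 4/9 + (6 + (5*(-3))*3)/9 = 4/9 + (6 - 15*3)/9 = 4/9 + (6 - 45)/9 = 4/9 + (1/9)*(-39) = 4/9 - 13/3 = -35/9 ≈ -3.8889)
d(j) = j**2 - 26*j/9 (d(j) = (j**2 - 35*j/9) + j = j**2 - 26*j/9)
d(0)*s(-102, -8) = ((1/9)*0*(-26 + 9*0))*((1/7)*(-102)*(1 - 8)) = ((1/9)*0*(-26 + 0))*((1/7)*(-102)*(-7)) = ((1/9)*0*(-26))*102 = 0*102 = 0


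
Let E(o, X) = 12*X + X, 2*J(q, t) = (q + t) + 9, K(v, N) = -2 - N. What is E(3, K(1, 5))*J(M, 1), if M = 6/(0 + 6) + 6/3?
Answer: -1183/2 ≈ -591.50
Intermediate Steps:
M = 3 (M = 6/6 + 6*(⅓) = 6*(⅙) + 2 = 1 + 2 = 3)
J(q, t) = 9/2 + q/2 + t/2 (J(q, t) = ((q + t) + 9)/2 = (9 + q + t)/2 = 9/2 + q/2 + t/2)
E(o, X) = 13*X
E(3, K(1, 5))*J(M, 1) = (13*(-2 - 1*5))*(9/2 + (½)*3 + (½)*1) = (13*(-2 - 5))*(9/2 + 3/2 + ½) = (13*(-7))*(13/2) = -91*13/2 = -1183/2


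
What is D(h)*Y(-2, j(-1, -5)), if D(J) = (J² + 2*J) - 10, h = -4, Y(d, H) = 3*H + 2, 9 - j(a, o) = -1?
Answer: -64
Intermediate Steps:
j(a, o) = 10 (j(a, o) = 9 - 1*(-1) = 9 + 1 = 10)
Y(d, H) = 2 + 3*H
D(J) = -10 + J² + 2*J
D(h)*Y(-2, j(-1, -5)) = (-10 + (-4)² + 2*(-4))*(2 + 3*10) = (-10 + 16 - 8)*(2 + 30) = -2*32 = -64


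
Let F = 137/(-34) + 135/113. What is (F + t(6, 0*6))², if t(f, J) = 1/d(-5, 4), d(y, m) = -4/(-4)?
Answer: 49688401/14760964 ≈ 3.3662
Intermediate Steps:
d(y, m) = 1 (d(y, m) = -4*(-¼) = 1)
t(f, J) = 1 (t(f, J) = 1/1 = 1)
F = -10891/3842 (F = 137*(-1/34) + 135*(1/113) = -137/34 + 135/113 = -10891/3842 ≈ -2.8347)
(F + t(6, 0*6))² = (-10891/3842 + 1)² = (-7049/3842)² = 49688401/14760964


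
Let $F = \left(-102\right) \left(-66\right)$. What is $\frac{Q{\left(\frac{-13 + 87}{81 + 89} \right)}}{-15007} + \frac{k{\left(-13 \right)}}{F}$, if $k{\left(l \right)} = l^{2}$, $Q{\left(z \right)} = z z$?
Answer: $\frac{1077335651}{42936527700} \approx 0.025091$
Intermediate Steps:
$F = 6732$
$Q{\left(z \right)} = z^{2}$
$\frac{Q{\left(\frac{-13 + 87}{81 + 89} \right)}}{-15007} + \frac{k{\left(-13 \right)}}{F} = \frac{\left(\frac{-13 + 87}{81 + 89}\right)^{2}}{-15007} + \frac{\left(-13\right)^{2}}{6732} = \left(\frac{74}{170}\right)^{2} \left(- \frac{1}{15007}\right) + 169 \cdot \frac{1}{6732} = \left(74 \cdot \frac{1}{170}\right)^{2} \left(- \frac{1}{15007}\right) + \frac{169}{6732} = \left(\frac{37}{85}\right)^{2} \left(- \frac{1}{15007}\right) + \frac{169}{6732} = \frac{1369}{7225} \left(- \frac{1}{15007}\right) + \frac{169}{6732} = - \frac{1369}{108425575} + \frac{169}{6732} = \frac{1077335651}{42936527700}$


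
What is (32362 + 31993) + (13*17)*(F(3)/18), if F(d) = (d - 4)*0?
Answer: 64355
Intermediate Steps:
F(d) = 0 (F(d) = (-4 + d)*0 = 0)
(32362 + 31993) + (13*17)*(F(3)/18) = (32362 + 31993) + (13*17)*(0/18) = 64355 + 221*(0*(1/18)) = 64355 + 221*0 = 64355 + 0 = 64355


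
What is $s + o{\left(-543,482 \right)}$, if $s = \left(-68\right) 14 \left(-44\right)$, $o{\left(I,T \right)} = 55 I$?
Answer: $12023$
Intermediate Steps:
$s = 41888$ ($s = \left(-952\right) \left(-44\right) = 41888$)
$s + o{\left(-543,482 \right)} = 41888 + 55 \left(-543\right) = 41888 - 29865 = 12023$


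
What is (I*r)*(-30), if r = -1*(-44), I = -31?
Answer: 40920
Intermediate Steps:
r = 44
(I*r)*(-30) = -31*44*(-30) = -1364*(-30) = 40920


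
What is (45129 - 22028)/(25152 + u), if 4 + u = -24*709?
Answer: 23101/8132 ≈ 2.8408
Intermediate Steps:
u = -17020 (u = -4 - 24*709 = -4 - 17016 = -17020)
(45129 - 22028)/(25152 + u) = (45129 - 22028)/(25152 - 17020) = 23101/8132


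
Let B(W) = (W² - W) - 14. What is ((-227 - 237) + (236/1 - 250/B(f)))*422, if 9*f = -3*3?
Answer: -262273/3 ≈ -87424.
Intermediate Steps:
f = -1 (f = (-3*3)/9 = (⅑)*(-9) = -1)
B(W) = -14 + W² - W
((-227 - 237) + (236/1 - 250/B(f)))*422 = ((-227 - 237) + (236/1 - 250/(-14 + (-1)² - 1*(-1))))*422 = (-464 + (236*1 - 250/(-14 + 1 + 1)))*422 = (-464 + (236 - 250/(-12)))*422 = (-464 + (236 - 250*(-1/12)))*422 = (-464 + (236 + 125/6))*422 = (-464 + 1541/6)*422 = -1243/6*422 = -262273/3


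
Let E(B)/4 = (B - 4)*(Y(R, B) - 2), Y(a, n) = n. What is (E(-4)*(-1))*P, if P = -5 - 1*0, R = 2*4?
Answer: 960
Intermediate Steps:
R = 8
P = -5 (P = -5 + 0 = -5)
E(B) = 4*(-4 + B)*(-2 + B) (E(B) = 4*((B - 4)*(B - 2)) = 4*((-4 + B)*(-2 + B)) = 4*(-4 + B)*(-2 + B))
(E(-4)*(-1))*P = ((32 - 24*(-4) + 4*(-4)**2)*(-1))*(-5) = ((32 + 96 + 4*16)*(-1))*(-5) = ((32 + 96 + 64)*(-1))*(-5) = (192*(-1))*(-5) = -192*(-5) = 960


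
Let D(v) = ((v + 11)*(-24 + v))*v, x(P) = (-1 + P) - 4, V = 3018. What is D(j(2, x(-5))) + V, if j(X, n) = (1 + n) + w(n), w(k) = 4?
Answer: 3888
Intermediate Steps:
x(P) = -5 + P
j(X, n) = 5 + n (j(X, n) = (1 + n) + 4 = 5 + n)
D(v) = v*(-24 + v)*(11 + v) (D(v) = ((11 + v)*(-24 + v))*v = ((-24 + v)*(11 + v))*v = v*(-24 + v)*(11 + v))
D(j(2, x(-5))) + V = (5 + (-5 - 5))*(-264 + (5 + (-5 - 5))**2 - 13*(5 + (-5 - 5))) + 3018 = (5 - 10)*(-264 + (5 - 10)**2 - 13*(5 - 10)) + 3018 = -5*(-264 + (-5)**2 - 13*(-5)) + 3018 = -5*(-264 + 25 + 65) + 3018 = -5*(-174) + 3018 = 870 + 3018 = 3888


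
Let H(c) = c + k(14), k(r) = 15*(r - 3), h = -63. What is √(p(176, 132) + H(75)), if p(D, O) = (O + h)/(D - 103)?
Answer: √1283997/73 ≈ 15.522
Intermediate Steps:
k(r) = -45 + 15*r (k(r) = 15*(-3 + r) = -45 + 15*r)
p(D, O) = (-63 + O)/(-103 + D) (p(D, O) = (O - 63)/(D - 103) = (-63 + O)/(-103 + D))
H(c) = 165 + c (H(c) = c + (-45 + 15*14) = c + (-45 + 210) = c + 165 = 165 + c)
√(p(176, 132) + H(75)) = √((-63 + 132)/(-103 + 176) + (165 + 75)) = √(69/73 + 240) = √(17589/73) = √1283997/73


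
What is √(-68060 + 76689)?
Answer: √8629 ≈ 92.892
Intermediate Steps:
√(-68060 + 76689) = √8629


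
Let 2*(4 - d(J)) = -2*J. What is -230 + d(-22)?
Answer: -248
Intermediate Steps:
d(J) = 4 + J (d(J) = 4 - (-1)*J = 4 + J)
-230 + d(-22) = -230 + (4 - 22) = -230 - 18 = -248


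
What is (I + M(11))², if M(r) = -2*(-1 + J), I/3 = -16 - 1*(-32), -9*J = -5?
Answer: 193600/81 ≈ 2390.1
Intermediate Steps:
J = 5/9 (J = -⅑*(-5) = 5/9 ≈ 0.55556)
I = 48 (I = 3*(-16 - 1*(-32)) = 3*(-16 + 32) = 3*16 = 48)
M(r) = 8/9 (M(r) = -2*(-1 + 5/9) = -2*(-4/9) = 8/9)
(I + M(11))² = (48 + 8/9)² = (440/9)² = 193600/81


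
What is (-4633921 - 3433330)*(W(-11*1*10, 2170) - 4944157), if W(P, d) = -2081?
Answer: 39902543451738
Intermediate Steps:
(-4633921 - 3433330)*(W(-11*1*10, 2170) - 4944157) = (-4633921 - 3433330)*(-2081 - 4944157) = -8067251*(-4946238) = 39902543451738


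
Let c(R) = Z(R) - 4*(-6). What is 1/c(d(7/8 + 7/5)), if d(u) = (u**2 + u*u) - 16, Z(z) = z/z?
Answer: 1/25 ≈ 0.040000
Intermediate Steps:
Z(z) = 1
d(u) = -16 + 2*u**2 (d(u) = (u**2 + u**2) - 16 = 2*u**2 - 16 = -16 + 2*u**2)
c(R) = 25 (c(R) = 1 - 4*(-6) = 1 + 24 = 25)
1/c(d(7/8 + 7/5)) = 1/25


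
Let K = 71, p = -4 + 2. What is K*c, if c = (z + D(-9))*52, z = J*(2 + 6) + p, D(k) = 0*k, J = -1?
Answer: -36920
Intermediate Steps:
p = -2
D(k) = 0
z = -10 (z = -(2 + 6) - 2 = -1*8 - 2 = -8 - 2 = -10)
c = -520 (c = (-10 + 0)*52 = -10*52 = -520)
K*c = 71*(-520) = -36920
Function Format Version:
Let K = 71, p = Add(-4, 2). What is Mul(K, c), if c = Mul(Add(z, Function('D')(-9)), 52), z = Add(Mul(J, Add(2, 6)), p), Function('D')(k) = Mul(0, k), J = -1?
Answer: -36920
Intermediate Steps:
p = -2
Function('D')(k) = 0
z = -10 (z = Add(Mul(-1, Add(2, 6)), -2) = Add(Mul(-1, 8), -2) = Add(-8, -2) = -10)
c = -520 (c = Mul(Add(-10, 0), 52) = Mul(-10, 52) = -520)
Mul(K, c) = Mul(71, -520) = -36920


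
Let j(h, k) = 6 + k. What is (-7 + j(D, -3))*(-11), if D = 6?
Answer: 44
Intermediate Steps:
(-7 + j(D, -3))*(-11) = (-7 + (6 - 3))*(-11) = (-7 + 3)*(-11) = -4*(-11) = 44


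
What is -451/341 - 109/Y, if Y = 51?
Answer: -5470/1581 ≈ -3.4598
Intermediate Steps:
-451/341 - 109/Y = -451/341 - 109/51 = -451*1/341 - 109*1/51 = -41/31 - 109/51 = -5470/1581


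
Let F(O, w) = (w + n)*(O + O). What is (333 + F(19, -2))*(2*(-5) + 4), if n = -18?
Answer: 2562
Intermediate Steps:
F(O, w) = 2*O*(-18 + w) (F(O, w) = (w - 18)*(O + O) = (-18 + w)*(2*O) = 2*O*(-18 + w))
(333 + F(19, -2))*(2*(-5) + 4) = (333 + 2*19*(-18 - 2))*(2*(-5) + 4) = (333 + 2*19*(-20))*(-10 + 4) = (333 - 760)*(-6) = -427*(-6) = 2562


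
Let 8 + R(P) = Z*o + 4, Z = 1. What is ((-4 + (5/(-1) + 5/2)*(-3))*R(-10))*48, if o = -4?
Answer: -1344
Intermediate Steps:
R(P) = -8 (R(P) = -8 + (1*(-4) + 4) = -8 + (-4 + 4) = -8 + 0 = -8)
((-4 + (5/(-1) + 5/2)*(-3))*R(-10))*48 = ((-4 + (5/(-1) + 5/2)*(-3))*(-8))*48 = ((-4 + (5*(-1) + 5*(½))*(-3))*(-8))*48 = ((-4 + (-5 + 5/2)*(-3))*(-8))*48 = ((-4 - 5/2*(-3))*(-8))*48 = ((-4 + 15/2)*(-8))*48 = ((7/2)*(-8))*48 = -28*48 = -1344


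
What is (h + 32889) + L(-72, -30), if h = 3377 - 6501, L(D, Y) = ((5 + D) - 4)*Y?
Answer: 31895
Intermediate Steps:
L(D, Y) = Y*(1 + D) (L(D, Y) = (1 + D)*Y = Y*(1 + D))
h = -3124
(h + 32889) + L(-72, -30) = (-3124 + 32889) - 30*(1 - 72) = 29765 - 30*(-71) = 29765 + 2130 = 31895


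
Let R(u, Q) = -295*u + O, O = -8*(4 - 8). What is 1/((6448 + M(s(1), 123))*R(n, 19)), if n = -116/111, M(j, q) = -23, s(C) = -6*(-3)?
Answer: 111/242685100 ≈ 4.5738e-7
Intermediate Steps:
s(C) = 18
O = 32 (O = -8*(-4) = 32)
n = -116/111 (n = -116*1/111 = -116/111 ≈ -1.0450)
R(u, Q) = 32 - 295*u (R(u, Q) = -295*u + 32 = 32 - 295*u)
1/((6448 + M(s(1), 123))*R(n, 19)) = 1/((6448 - 23)*(32 - 295*(-116/111))) = 1/(6425*(32 + 34220/111)) = 1/(6425*(37772/111)) = (1/6425)*(111/37772) = 111/242685100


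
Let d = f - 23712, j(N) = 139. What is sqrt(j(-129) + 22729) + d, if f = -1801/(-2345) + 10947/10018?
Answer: -557003570387/23492210 + 2*sqrt(5717) ≈ -23559.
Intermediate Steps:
f = 43713133/23492210 (f = -1801*(-1/2345) + 10947*(1/10018) = 1801/2345 + 10947/10018 = 43713133/23492210 ≈ 1.8608)
d = -557003570387/23492210 (d = 43713133/23492210 - 23712 = -557003570387/23492210 ≈ -23710.)
sqrt(j(-129) + 22729) + d = sqrt(139 + 22729) - 557003570387/23492210 = sqrt(22868) - 557003570387/23492210 = 2*sqrt(5717) - 557003570387/23492210 = -557003570387/23492210 + 2*sqrt(5717)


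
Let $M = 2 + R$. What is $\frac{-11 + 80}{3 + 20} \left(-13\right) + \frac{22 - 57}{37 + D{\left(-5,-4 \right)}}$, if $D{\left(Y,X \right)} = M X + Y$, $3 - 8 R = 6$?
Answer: $- \frac{2059}{51} \approx -40.373$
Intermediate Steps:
$R = - \frac{3}{8}$ ($R = \frac{3}{8} - \frac{3}{4} = - \frac{3}{8} \approx -0.375$)
$M = \frac{13}{8}$ ($M = 2 - \frac{3}{8} = \frac{13}{8} \approx 1.625$)
$D{\left(Y,X \right)} = Y + \frac{13 X}{8}$ ($D{\left(Y,X \right)} = \frac{13 X}{8} + Y = Y + \frac{13 X}{8}$)
$\frac{-11 + 80}{3 + 20} \left(-13\right) + \frac{22 - 57}{37 + D{\left(-5,-4 \right)}} = \frac{-11 + 80}{3 + 20} \left(-13\right) + \frac{22 - 57}{37 + \left(-5 + \frac{13}{8} \left(-4\right)\right)} = \frac{69}{23} \left(-13\right) - \frac{35}{37 - \frac{23}{2}} = 69 \cdot \frac{1}{23} \left(-13\right) - \frac{35}{37 - \frac{23}{2}} = 3 \left(-13\right) - \frac{35}{\frac{51}{2}} = -39 - \frac{70}{51} = - \frac{2059}{51}$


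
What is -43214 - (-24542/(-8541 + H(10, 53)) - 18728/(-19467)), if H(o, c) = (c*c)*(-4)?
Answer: -16638188835596/384998859 ≈ -43216.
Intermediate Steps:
H(o, c) = -4*c² (H(o, c) = c²*(-4) = -4*c²)
-43214 - (-24542/(-8541 + H(10, 53)) - 18728/(-19467)) = -43214 - (-24542/(-8541 - 4*53²) - 18728/(-19467)) = -43214 - (-24542/(-8541 - 4*2809) - 18728*(-1/19467)) = -43214 - (-24542/(-8541 - 11236) + 18728/19467) = -43214 - (-24542/(-19777) + 18728/19467) = -43214 - (-24542*(-1/19777) + 18728/19467) = -43214 - (24542/19777 + 18728/19467) = -43214 - 1*848142770/384998859 = -43214 - 848142770/384998859 = -16638188835596/384998859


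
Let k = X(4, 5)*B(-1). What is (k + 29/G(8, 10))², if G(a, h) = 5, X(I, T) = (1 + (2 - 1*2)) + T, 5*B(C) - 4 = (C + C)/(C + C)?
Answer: 3481/25 ≈ 139.24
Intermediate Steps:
B(C) = 1 (B(C) = ⅘ + ((C + C)/(C + C))/5 = ⅘ + ((2*C)/((2*C)))/5 = ⅘ + ((2*C)*(1/(2*C)))/5 = ⅘ + (⅕)*1 = ⅘ + ⅕ = 1)
X(I, T) = 1 + T (X(I, T) = (1 + (2 - 2)) + T = (1 + 0) + T = 1 + T)
k = 6 (k = (1 + 5)*1 = 6*1 = 6)
(k + 29/G(8, 10))² = (6 + 29/5)² = (59/5)² = 3481/25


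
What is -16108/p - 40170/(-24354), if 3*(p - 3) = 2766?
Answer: -59189497/3754575 ≈ -15.765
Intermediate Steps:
p = 925 (p = 3 + (⅓)*2766 = 3 + 922 = 925)
-16108/p - 40170/(-24354) = -16108/925 - 40170/(-24354) = -16108*1/925 - 40170*(-1/24354) = -16108/925 + 6695/4059 = -59189497/3754575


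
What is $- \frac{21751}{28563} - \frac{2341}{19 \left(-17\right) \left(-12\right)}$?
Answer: $- \frac{50390953}{36903396} \approx -1.3655$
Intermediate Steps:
$- \frac{21751}{28563} - \frac{2341}{19 \left(-17\right) \left(-12\right)} = \left(-21751\right) \frac{1}{28563} - \frac{2341}{\left(-323\right) \left(-12\right)} = - \frac{21751}{28563} - \frac{2341}{3876} = - \frac{50390953}{36903396}$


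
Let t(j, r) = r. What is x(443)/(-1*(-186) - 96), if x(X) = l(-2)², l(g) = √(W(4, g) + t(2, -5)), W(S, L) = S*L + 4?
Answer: -⅒ ≈ -0.10000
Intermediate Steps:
W(S, L) = 4 + L*S (W(S, L) = L*S + 4 = 4 + L*S)
l(g) = √(-1 + 4*g) (l(g) = √((4 + g*4) - 5) = √((4 + 4*g) - 5) = √(-1 + 4*g))
x(X) = -9 (x(X) = (√(-1 + 4*(-2)))² = (√(-1 - 8))² = (√(-9))² = (3*I)² = -9)
x(443)/(-1*(-186) - 96) = -9/(-1*(-186) - 96) = -9/(186 - 96) = -9/90 = -9*1/90 = -⅒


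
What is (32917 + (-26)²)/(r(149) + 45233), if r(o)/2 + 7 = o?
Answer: 33593/45517 ≈ 0.73803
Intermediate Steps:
r(o) = -14 + 2*o
(32917 + (-26)²)/(r(149) + 45233) = (32917 + (-26)²)/((-14 + 2*149) + 45233) = (32917 + 676)/((-14 + 298) + 45233) = 33593/(284 + 45233) = 33593/45517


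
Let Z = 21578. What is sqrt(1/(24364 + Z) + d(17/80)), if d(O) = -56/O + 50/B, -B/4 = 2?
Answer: I*sqrt(164560806091227)/781014 ≈ 16.425*I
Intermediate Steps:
B = -8 (B = -4*2 = -8)
d(O) = -25/4 - 56/O (d(O) = -56/O + 50/(-8) = -56/O + 50*(-1/8) = -56/O - 25/4 = -25/4 - 56/O)
sqrt(1/(24364 + Z) + d(17/80)) = sqrt(1/(24364 + 21578) + (-25/4 - 56/(17/80))) = sqrt(1/45942 + (-25/4 - 56/(17*(1/80)))) = sqrt(1/45942 + (-25/4 - 56/17/80)) = sqrt(1/45942 + (-25/4 - 56*80/17)) = sqrt(1/45942 + (-25/4 - 4480/17)) = sqrt(1/45942 - 18345/68) = sqrt(-421402961/1562028) = I*sqrt(164560806091227)/781014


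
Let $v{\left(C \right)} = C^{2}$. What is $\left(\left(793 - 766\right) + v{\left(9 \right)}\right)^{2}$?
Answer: $11664$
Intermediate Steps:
$\left(\left(793 - 766\right) + v{\left(9 \right)}\right)^{2} = \left(\left(793 - 766\right) + 9^{2}\right)^{2} = \left(27 + 81\right)^{2} = 108^{2} = 11664$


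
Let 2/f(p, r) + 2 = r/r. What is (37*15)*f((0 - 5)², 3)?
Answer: -1110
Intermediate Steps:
f(p, r) = -2 (f(p, r) = 2/(-2 + r/r) = 2/(-2 + 1) = 2/(-1) = 2*(-1) = -2)
(37*15)*f((0 - 5)², 3) = (37*15)*(-2) = 555*(-2) = -1110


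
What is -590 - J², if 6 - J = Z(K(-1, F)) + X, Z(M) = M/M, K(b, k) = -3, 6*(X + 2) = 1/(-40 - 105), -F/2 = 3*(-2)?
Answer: -483671281/756900 ≈ -639.02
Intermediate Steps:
F = 12 (F = -6*(-2) = -2*(-6) = 12)
X = -1741/870 (X = -2 + 1/(6*(-40 - 105)) = -2 + (⅙)/(-145) = -2 + (⅙)*(-1/145) = -2 - 1/870 = -1741/870 ≈ -2.0011)
Z(M) = 1
J = 6091/870 (J = 6 - (1 - 1741/870) = 6 - 1*(-871/870) = 6 + 871/870 = 6091/870 ≈ 7.0012)
-590 - J² = -590 - (6091/870)² = -590 - 1*37100281/756900 = -590 - 37100281/756900 = -483671281/756900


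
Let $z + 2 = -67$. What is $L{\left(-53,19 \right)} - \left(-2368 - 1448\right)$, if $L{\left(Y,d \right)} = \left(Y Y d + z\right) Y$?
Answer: $-2821190$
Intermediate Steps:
$z = -69$ ($z = -2 - 67 = -69$)
$L{\left(Y,d \right)} = Y \left(-69 + d Y^{2}\right)$ ($L{\left(Y,d \right)} = \left(Y Y d - 69\right) Y = \left(Y^{2} d - 69\right) Y = \left(d Y^{2} - 69\right) Y = \left(-69 + d Y^{2}\right) Y = Y \left(-69 + d Y^{2}\right)$)
$L{\left(-53,19 \right)} - \left(-2368 - 1448\right) = - 53 \left(-69 + 19 \left(-53\right)^{2}\right) - \left(-2368 - 1448\right) = - 53 \left(-69 + 19 \cdot 2809\right) - -3816 = - 53 \left(-69 + 53371\right) + 3816 = \left(-53\right) 53302 + 3816 = -2825006 + 3816 = -2821190$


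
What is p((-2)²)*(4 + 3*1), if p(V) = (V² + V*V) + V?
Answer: 252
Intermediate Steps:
p(V) = V + 2*V² (p(V) = (V² + V²) + V = 2*V² + V = V + 2*V²)
p((-2)²)*(4 + 3*1) = ((-2)²*(1 + 2*(-2)²))*(4 + 3*1) = (4*(1 + 2*4))*(4 + 3) = (4*(1 + 8))*7 = (4*9)*7 = 36*7 = 252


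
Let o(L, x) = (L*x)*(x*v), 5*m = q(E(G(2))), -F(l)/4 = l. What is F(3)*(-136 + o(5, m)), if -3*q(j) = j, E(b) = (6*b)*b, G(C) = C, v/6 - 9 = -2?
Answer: -24096/5 ≈ -4819.2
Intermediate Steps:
v = 42 (v = 54 + 6*(-2) = 54 - 12 = 42)
E(b) = 6*b**2
q(j) = -j/3
F(l) = -4*l
m = -8/5 (m = (-2*2**2)/5 = (-2*4)/5 = (-1/3*24)/5 = (1/5)*(-8) = -8/5 ≈ -1.6000)
o(L, x) = 42*L*x**2 (o(L, x) = (L*x)*(x*42) = (L*x)*(42*x) = 42*L*x**2)
F(3)*(-136 + o(5, m)) = (-4*3)*(-136 + 42*5*(-8/5)**2) = -12*(-136 + 42*5*(64/25)) = -12*(-136 + 2688/5) = -12*2008/5 = -24096/5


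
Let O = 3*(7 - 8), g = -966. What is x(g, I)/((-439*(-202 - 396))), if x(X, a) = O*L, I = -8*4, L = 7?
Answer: -21/262522 ≈ -7.9993e-5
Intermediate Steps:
I = -32
O = -3 (O = 3*(-1) = -3)
x(X, a) = -21 (x(X, a) = -3*7 = -21)
x(g, I)/((-439*(-202 - 396))) = -21*(-1/(439*(-202 - 396))) = -21/((-439*(-598))) = -21/262522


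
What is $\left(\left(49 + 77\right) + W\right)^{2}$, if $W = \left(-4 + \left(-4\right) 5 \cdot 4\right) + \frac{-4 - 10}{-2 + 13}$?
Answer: $\frac{200704}{121} \approx 1658.7$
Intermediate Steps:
$W = - \frac{938}{11}$ ($W = \left(-4 - 80\right) - \frac{14}{11} = -84 - \frac{14}{11} = - \frac{938}{11} \approx -85.273$)
$\left(\left(49 + 77\right) + W\right)^{2} = \left(\left(49 + 77\right) - \frac{938}{11}\right)^{2} = \left(126 - \frac{938}{11}\right)^{2} = \left(\frac{448}{11}\right)^{2} = \frac{200704}{121}$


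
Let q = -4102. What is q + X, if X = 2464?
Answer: -1638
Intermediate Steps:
q + X = -4102 + 2464 = -1638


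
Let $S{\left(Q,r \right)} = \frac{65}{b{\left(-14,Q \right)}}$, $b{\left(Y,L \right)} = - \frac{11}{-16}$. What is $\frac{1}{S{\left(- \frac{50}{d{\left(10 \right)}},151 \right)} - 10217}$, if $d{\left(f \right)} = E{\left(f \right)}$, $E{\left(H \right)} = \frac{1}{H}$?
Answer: $- \frac{11}{111347} \approx -9.879 \cdot 10^{-5}$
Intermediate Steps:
$d{\left(f \right)} = \frac{1}{f}$
$b{\left(Y,L \right)} = \frac{11}{16}$ ($b{\left(Y,L \right)} = \left(-11\right) \left(- \frac{1}{16}\right) = \frac{11}{16}$)
$S{\left(Q,r \right)} = \frac{1040}{11}$ ($S{\left(Q,r \right)} = \frac{65}{\frac{11}{16}} = 65 \cdot \frac{16}{11} = \frac{1040}{11}$)
$\frac{1}{S{\left(- \frac{50}{d{\left(10 \right)}},151 \right)} - 10217} = \frac{1}{\frac{1040}{11} - 10217} = \frac{1}{- \frac{111347}{11}} = - \frac{11}{111347}$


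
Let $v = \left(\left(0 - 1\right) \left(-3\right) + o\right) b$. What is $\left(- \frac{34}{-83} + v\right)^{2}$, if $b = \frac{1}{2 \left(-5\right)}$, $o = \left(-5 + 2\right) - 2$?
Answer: $\frac{64009}{172225} \approx 0.37166$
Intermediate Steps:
$o = -5$ ($o = -3 - 2 = -5$)
$b = - \frac{1}{10}$ ($b = \frac{1}{-10} = - \frac{1}{10} \approx -0.1$)
$v = \frac{1}{5}$ ($v = \left(\left(0 - 1\right) \left(-3\right) - 5\right) \left(- \frac{1}{10}\right) = \left(\left(-1\right) \left(-3\right) - 5\right) \left(- \frac{1}{10}\right) = \left(3 - 5\right) \left(- \frac{1}{10}\right) = \left(-2\right) \left(- \frac{1}{10}\right) = \frac{1}{5} \approx 0.2$)
$\left(- \frac{34}{-83} + v\right)^{2} = \left(- \frac{34}{-83} + \frac{1}{5}\right)^{2} = \left(\left(-34\right) \left(- \frac{1}{83}\right) + \frac{1}{5}\right)^{2} = \left(\frac{34}{83} + \frac{1}{5}\right)^{2} = \left(\frac{253}{415}\right)^{2} = \frac{64009}{172225}$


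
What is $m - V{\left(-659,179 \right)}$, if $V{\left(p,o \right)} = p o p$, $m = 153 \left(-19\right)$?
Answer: $-77739206$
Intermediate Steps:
$m = -2907$
$V{\left(p,o \right)} = o p^{2}$ ($V{\left(p,o \right)} = o p p = o p^{2}$)
$m - V{\left(-659,179 \right)} = -2907 - 179 \left(-659\right)^{2} = -2907 - 179 \cdot 434281 = -2907 - 77736299 = -77739206$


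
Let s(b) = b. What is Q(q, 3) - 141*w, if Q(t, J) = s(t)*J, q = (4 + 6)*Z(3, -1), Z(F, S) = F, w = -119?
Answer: 16869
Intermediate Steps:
q = 30 (q = (4 + 6)*3 = 10*3 = 30)
Q(t, J) = J*t (Q(t, J) = t*J = J*t)
Q(q, 3) - 141*w = 3*30 - 141*(-119) = 90 + 16779 = 16869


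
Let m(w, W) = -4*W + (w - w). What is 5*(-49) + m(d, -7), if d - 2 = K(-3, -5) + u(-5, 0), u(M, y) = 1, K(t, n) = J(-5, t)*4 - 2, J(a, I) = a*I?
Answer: -217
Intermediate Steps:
J(a, I) = I*a
K(t, n) = -2 - 20*t (K(t, n) = (t*(-5))*4 - 2 = -5*t*4 - 2 = -20*t - 2 = -2 - 20*t)
d = 61 (d = 2 + ((-2 - 20*(-3)) + 1) = 2 + ((-2 + 60) + 1) = 2 + (58 + 1) = 2 + 59 = 61)
m(w, W) = -4*W (m(w, W) = -4*W + 0 = -4*W)
5*(-49) + m(d, -7) = 5*(-49) - 4*(-7) = -245 + 28 = -217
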